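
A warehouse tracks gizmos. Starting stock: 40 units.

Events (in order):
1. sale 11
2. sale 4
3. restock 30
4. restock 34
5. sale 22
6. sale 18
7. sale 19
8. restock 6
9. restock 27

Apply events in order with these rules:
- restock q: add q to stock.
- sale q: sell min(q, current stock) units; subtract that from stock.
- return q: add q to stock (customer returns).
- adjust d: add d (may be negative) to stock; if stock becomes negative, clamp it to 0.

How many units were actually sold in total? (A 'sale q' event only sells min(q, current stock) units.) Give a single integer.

Processing events:
Start: stock = 40
  Event 1 (sale 11): sell min(11,40)=11. stock: 40 - 11 = 29. total_sold = 11
  Event 2 (sale 4): sell min(4,29)=4. stock: 29 - 4 = 25. total_sold = 15
  Event 3 (restock 30): 25 + 30 = 55
  Event 4 (restock 34): 55 + 34 = 89
  Event 5 (sale 22): sell min(22,89)=22. stock: 89 - 22 = 67. total_sold = 37
  Event 6 (sale 18): sell min(18,67)=18. stock: 67 - 18 = 49. total_sold = 55
  Event 7 (sale 19): sell min(19,49)=19. stock: 49 - 19 = 30. total_sold = 74
  Event 8 (restock 6): 30 + 6 = 36
  Event 9 (restock 27): 36 + 27 = 63
Final: stock = 63, total_sold = 74

Answer: 74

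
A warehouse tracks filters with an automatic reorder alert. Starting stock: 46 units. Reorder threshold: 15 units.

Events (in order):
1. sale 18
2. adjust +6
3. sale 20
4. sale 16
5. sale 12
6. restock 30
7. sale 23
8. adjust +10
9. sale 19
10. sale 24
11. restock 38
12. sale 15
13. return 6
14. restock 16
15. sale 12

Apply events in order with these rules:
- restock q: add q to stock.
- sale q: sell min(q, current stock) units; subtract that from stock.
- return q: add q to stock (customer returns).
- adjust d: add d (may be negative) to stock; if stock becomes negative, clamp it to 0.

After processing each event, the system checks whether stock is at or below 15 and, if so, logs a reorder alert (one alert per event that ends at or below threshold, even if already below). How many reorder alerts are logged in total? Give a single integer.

Processing events:
Start: stock = 46
  Event 1 (sale 18): sell min(18,46)=18. stock: 46 - 18 = 28. total_sold = 18
  Event 2 (adjust +6): 28 + 6 = 34
  Event 3 (sale 20): sell min(20,34)=20. stock: 34 - 20 = 14. total_sold = 38
  Event 4 (sale 16): sell min(16,14)=14. stock: 14 - 14 = 0. total_sold = 52
  Event 5 (sale 12): sell min(12,0)=0. stock: 0 - 0 = 0. total_sold = 52
  Event 6 (restock 30): 0 + 30 = 30
  Event 7 (sale 23): sell min(23,30)=23. stock: 30 - 23 = 7. total_sold = 75
  Event 8 (adjust +10): 7 + 10 = 17
  Event 9 (sale 19): sell min(19,17)=17. stock: 17 - 17 = 0. total_sold = 92
  Event 10 (sale 24): sell min(24,0)=0. stock: 0 - 0 = 0. total_sold = 92
  Event 11 (restock 38): 0 + 38 = 38
  Event 12 (sale 15): sell min(15,38)=15. stock: 38 - 15 = 23. total_sold = 107
  Event 13 (return 6): 23 + 6 = 29
  Event 14 (restock 16): 29 + 16 = 45
  Event 15 (sale 12): sell min(12,45)=12. stock: 45 - 12 = 33. total_sold = 119
Final: stock = 33, total_sold = 119

Checking against threshold 15:
  After event 1: stock=28 > 15
  After event 2: stock=34 > 15
  After event 3: stock=14 <= 15 -> ALERT
  After event 4: stock=0 <= 15 -> ALERT
  After event 5: stock=0 <= 15 -> ALERT
  After event 6: stock=30 > 15
  After event 7: stock=7 <= 15 -> ALERT
  After event 8: stock=17 > 15
  After event 9: stock=0 <= 15 -> ALERT
  After event 10: stock=0 <= 15 -> ALERT
  After event 11: stock=38 > 15
  After event 12: stock=23 > 15
  After event 13: stock=29 > 15
  After event 14: stock=45 > 15
  After event 15: stock=33 > 15
Alert events: [3, 4, 5, 7, 9, 10]. Count = 6

Answer: 6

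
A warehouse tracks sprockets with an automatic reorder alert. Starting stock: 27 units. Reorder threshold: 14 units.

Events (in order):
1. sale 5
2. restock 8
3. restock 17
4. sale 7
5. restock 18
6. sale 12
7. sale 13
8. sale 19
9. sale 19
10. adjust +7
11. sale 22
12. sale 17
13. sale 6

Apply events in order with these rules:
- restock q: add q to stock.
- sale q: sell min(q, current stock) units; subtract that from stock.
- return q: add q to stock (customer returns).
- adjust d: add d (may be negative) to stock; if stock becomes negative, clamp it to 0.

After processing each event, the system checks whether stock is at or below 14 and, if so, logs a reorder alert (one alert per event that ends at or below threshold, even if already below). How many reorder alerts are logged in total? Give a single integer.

Processing events:
Start: stock = 27
  Event 1 (sale 5): sell min(5,27)=5. stock: 27 - 5 = 22. total_sold = 5
  Event 2 (restock 8): 22 + 8 = 30
  Event 3 (restock 17): 30 + 17 = 47
  Event 4 (sale 7): sell min(7,47)=7. stock: 47 - 7 = 40. total_sold = 12
  Event 5 (restock 18): 40 + 18 = 58
  Event 6 (sale 12): sell min(12,58)=12. stock: 58 - 12 = 46. total_sold = 24
  Event 7 (sale 13): sell min(13,46)=13. stock: 46 - 13 = 33. total_sold = 37
  Event 8 (sale 19): sell min(19,33)=19. stock: 33 - 19 = 14. total_sold = 56
  Event 9 (sale 19): sell min(19,14)=14. stock: 14 - 14 = 0. total_sold = 70
  Event 10 (adjust +7): 0 + 7 = 7
  Event 11 (sale 22): sell min(22,7)=7. stock: 7 - 7 = 0. total_sold = 77
  Event 12 (sale 17): sell min(17,0)=0. stock: 0 - 0 = 0. total_sold = 77
  Event 13 (sale 6): sell min(6,0)=0. stock: 0 - 0 = 0. total_sold = 77
Final: stock = 0, total_sold = 77

Checking against threshold 14:
  After event 1: stock=22 > 14
  After event 2: stock=30 > 14
  After event 3: stock=47 > 14
  After event 4: stock=40 > 14
  After event 5: stock=58 > 14
  After event 6: stock=46 > 14
  After event 7: stock=33 > 14
  After event 8: stock=14 <= 14 -> ALERT
  After event 9: stock=0 <= 14 -> ALERT
  After event 10: stock=7 <= 14 -> ALERT
  After event 11: stock=0 <= 14 -> ALERT
  After event 12: stock=0 <= 14 -> ALERT
  After event 13: stock=0 <= 14 -> ALERT
Alert events: [8, 9, 10, 11, 12, 13]. Count = 6

Answer: 6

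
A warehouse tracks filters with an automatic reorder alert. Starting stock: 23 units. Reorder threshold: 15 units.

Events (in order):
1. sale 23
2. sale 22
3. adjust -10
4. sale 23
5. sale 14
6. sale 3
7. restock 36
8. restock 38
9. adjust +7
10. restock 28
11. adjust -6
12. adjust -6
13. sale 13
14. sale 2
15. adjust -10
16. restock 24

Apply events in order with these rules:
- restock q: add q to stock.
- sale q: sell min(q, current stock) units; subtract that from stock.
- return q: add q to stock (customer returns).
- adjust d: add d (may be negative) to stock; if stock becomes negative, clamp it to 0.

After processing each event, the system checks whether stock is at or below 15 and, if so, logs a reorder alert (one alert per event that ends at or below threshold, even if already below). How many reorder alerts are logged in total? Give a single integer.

Answer: 6

Derivation:
Processing events:
Start: stock = 23
  Event 1 (sale 23): sell min(23,23)=23. stock: 23 - 23 = 0. total_sold = 23
  Event 2 (sale 22): sell min(22,0)=0. stock: 0 - 0 = 0. total_sold = 23
  Event 3 (adjust -10): 0 + -10 = 0 (clamped to 0)
  Event 4 (sale 23): sell min(23,0)=0. stock: 0 - 0 = 0. total_sold = 23
  Event 5 (sale 14): sell min(14,0)=0. stock: 0 - 0 = 0. total_sold = 23
  Event 6 (sale 3): sell min(3,0)=0. stock: 0 - 0 = 0. total_sold = 23
  Event 7 (restock 36): 0 + 36 = 36
  Event 8 (restock 38): 36 + 38 = 74
  Event 9 (adjust +7): 74 + 7 = 81
  Event 10 (restock 28): 81 + 28 = 109
  Event 11 (adjust -6): 109 + -6 = 103
  Event 12 (adjust -6): 103 + -6 = 97
  Event 13 (sale 13): sell min(13,97)=13. stock: 97 - 13 = 84. total_sold = 36
  Event 14 (sale 2): sell min(2,84)=2. stock: 84 - 2 = 82. total_sold = 38
  Event 15 (adjust -10): 82 + -10 = 72
  Event 16 (restock 24): 72 + 24 = 96
Final: stock = 96, total_sold = 38

Checking against threshold 15:
  After event 1: stock=0 <= 15 -> ALERT
  After event 2: stock=0 <= 15 -> ALERT
  After event 3: stock=0 <= 15 -> ALERT
  After event 4: stock=0 <= 15 -> ALERT
  After event 5: stock=0 <= 15 -> ALERT
  After event 6: stock=0 <= 15 -> ALERT
  After event 7: stock=36 > 15
  After event 8: stock=74 > 15
  After event 9: stock=81 > 15
  After event 10: stock=109 > 15
  After event 11: stock=103 > 15
  After event 12: stock=97 > 15
  After event 13: stock=84 > 15
  After event 14: stock=82 > 15
  After event 15: stock=72 > 15
  After event 16: stock=96 > 15
Alert events: [1, 2, 3, 4, 5, 6]. Count = 6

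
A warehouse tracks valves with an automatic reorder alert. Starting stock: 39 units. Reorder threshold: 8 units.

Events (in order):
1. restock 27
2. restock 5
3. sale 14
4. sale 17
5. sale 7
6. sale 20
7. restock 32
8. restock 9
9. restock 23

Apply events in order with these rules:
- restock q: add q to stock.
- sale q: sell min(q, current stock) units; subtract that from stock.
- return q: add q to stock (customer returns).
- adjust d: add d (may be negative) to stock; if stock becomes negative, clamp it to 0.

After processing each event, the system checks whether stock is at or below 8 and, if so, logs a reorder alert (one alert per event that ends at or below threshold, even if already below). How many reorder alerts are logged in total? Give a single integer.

Answer: 0

Derivation:
Processing events:
Start: stock = 39
  Event 1 (restock 27): 39 + 27 = 66
  Event 2 (restock 5): 66 + 5 = 71
  Event 3 (sale 14): sell min(14,71)=14. stock: 71 - 14 = 57. total_sold = 14
  Event 4 (sale 17): sell min(17,57)=17. stock: 57 - 17 = 40. total_sold = 31
  Event 5 (sale 7): sell min(7,40)=7. stock: 40 - 7 = 33. total_sold = 38
  Event 6 (sale 20): sell min(20,33)=20. stock: 33 - 20 = 13. total_sold = 58
  Event 7 (restock 32): 13 + 32 = 45
  Event 8 (restock 9): 45 + 9 = 54
  Event 9 (restock 23): 54 + 23 = 77
Final: stock = 77, total_sold = 58

Checking against threshold 8:
  After event 1: stock=66 > 8
  After event 2: stock=71 > 8
  After event 3: stock=57 > 8
  After event 4: stock=40 > 8
  After event 5: stock=33 > 8
  After event 6: stock=13 > 8
  After event 7: stock=45 > 8
  After event 8: stock=54 > 8
  After event 9: stock=77 > 8
Alert events: []. Count = 0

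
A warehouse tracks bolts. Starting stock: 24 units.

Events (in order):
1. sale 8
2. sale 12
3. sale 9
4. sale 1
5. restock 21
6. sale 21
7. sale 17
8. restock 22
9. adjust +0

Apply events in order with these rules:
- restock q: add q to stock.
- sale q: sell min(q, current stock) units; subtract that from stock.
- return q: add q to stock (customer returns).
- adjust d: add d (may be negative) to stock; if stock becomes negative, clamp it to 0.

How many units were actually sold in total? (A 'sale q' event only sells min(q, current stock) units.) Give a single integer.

Answer: 45

Derivation:
Processing events:
Start: stock = 24
  Event 1 (sale 8): sell min(8,24)=8. stock: 24 - 8 = 16. total_sold = 8
  Event 2 (sale 12): sell min(12,16)=12. stock: 16 - 12 = 4. total_sold = 20
  Event 3 (sale 9): sell min(9,4)=4. stock: 4 - 4 = 0. total_sold = 24
  Event 4 (sale 1): sell min(1,0)=0. stock: 0 - 0 = 0. total_sold = 24
  Event 5 (restock 21): 0 + 21 = 21
  Event 6 (sale 21): sell min(21,21)=21. stock: 21 - 21 = 0. total_sold = 45
  Event 7 (sale 17): sell min(17,0)=0. stock: 0 - 0 = 0. total_sold = 45
  Event 8 (restock 22): 0 + 22 = 22
  Event 9 (adjust +0): 22 + 0 = 22
Final: stock = 22, total_sold = 45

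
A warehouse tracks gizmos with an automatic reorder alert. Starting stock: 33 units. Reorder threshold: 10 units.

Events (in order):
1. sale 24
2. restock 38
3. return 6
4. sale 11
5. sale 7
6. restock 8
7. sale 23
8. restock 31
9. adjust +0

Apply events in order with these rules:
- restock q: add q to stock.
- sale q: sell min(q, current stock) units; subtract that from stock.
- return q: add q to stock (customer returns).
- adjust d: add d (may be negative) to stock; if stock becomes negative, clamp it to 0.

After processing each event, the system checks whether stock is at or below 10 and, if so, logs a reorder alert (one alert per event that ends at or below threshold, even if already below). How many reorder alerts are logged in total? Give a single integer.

Processing events:
Start: stock = 33
  Event 1 (sale 24): sell min(24,33)=24. stock: 33 - 24 = 9. total_sold = 24
  Event 2 (restock 38): 9 + 38 = 47
  Event 3 (return 6): 47 + 6 = 53
  Event 4 (sale 11): sell min(11,53)=11. stock: 53 - 11 = 42. total_sold = 35
  Event 5 (sale 7): sell min(7,42)=7. stock: 42 - 7 = 35. total_sold = 42
  Event 6 (restock 8): 35 + 8 = 43
  Event 7 (sale 23): sell min(23,43)=23. stock: 43 - 23 = 20. total_sold = 65
  Event 8 (restock 31): 20 + 31 = 51
  Event 9 (adjust +0): 51 + 0 = 51
Final: stock = 51, total_sold = 65

Checking against threshold 10:
  After event 1: stock=9 <= 10 -> ALERT
  After event 2: stock=47 > 10
  After event 3: stock=53 > 10
  After event 4: stock=42 > 10
  After event 5: stock=35 > 10
  After event 6: stock=43 > 10
  After event 7: stock=20 > 10
  After event 8: stock=51 > 10
  After event 9: stock=51 > 10
Alert events: [1]. Count = 1

Answer: 1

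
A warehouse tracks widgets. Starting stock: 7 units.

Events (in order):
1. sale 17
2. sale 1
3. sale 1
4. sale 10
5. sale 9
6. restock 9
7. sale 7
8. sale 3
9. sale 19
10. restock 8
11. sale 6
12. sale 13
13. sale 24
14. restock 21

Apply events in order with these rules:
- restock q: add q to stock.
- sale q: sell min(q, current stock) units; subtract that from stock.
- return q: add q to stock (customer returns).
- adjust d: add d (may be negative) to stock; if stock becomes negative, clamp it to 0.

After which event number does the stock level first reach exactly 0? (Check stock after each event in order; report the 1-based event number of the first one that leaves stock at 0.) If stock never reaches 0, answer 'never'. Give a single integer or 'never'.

Answer: 1

Derivation:
Processing events:
Start: stock = 7
  Event 1 (sale 17): sell min(17,7)=7. stock: 7 - 7 = 0. total_sold = 7
  Event 2 (sale 1): sell min(1,0)=0. stock: 0 - 0 = 0. total_sold = 7
  Event 3 (sale 1): sell min(1,0)=0. stock: 0 - 0 = 0. total_sold = 7
  Event 4 (sale 10): sell min(10,0)=0. stock: 0 - 0 = 0. total_sold = 7
  Event 5 (sale 9): sell min(9,0)=0. stock: 0 - 0 = 0. total_sold = 7
  Event 6 (restock 9): 0 + 9 = 9
  Event 7 (sale 7): sell min(7,9)=7. stock: 9 - 7 = 2. total_sold = 14
  Event 8 (sale 3): sell min(3,2)=2. stock: 2 - 2 = 0. total_sold = 16
  Event 9 (sale 19): sell min(19,0)=0. stock: 0 - 0 = 0. total_sold = 16
  Event 10 (restock 8): 0 + 8 = 8
  Event 11 (sale 6): sell min(6,8)=6. stock: 8 - 6 = 2. total_sold = 22
  Event 12 (sale 13): sell min(13,2)=2. stock: 2 - 2 = 0. total_sold = 24
  Event 13 (sale 24): sell min(24,0)=0. stock: 0 - 0 = 0. total_sold = 24
  Event 14 (restock 21): 0 + 21 = 21
Final: stock = 21, total_sold = 24

First zero at event 1.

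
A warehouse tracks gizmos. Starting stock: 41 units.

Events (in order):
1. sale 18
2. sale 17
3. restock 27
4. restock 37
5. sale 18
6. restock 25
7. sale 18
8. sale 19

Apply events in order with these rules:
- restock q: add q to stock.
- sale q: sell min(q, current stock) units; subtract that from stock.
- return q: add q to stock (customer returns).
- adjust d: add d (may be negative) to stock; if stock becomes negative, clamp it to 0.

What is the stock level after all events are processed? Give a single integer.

Processing events:
Start: stock = 41
  Event 1 (sale 18): sell min(18,41)=18. stock: 41 - 18 = 23. total_sold = 18
  Event 2 (sale 17): sell min(17,23)=17. stock: 23 - 17 = 6. total_sold = 35
  Event 3 (restock 27): 6 + 27 = 33
  Event 4 (restock 37): 33 + 37 = 70
  Event 5 (sale 18): sell min(18,70)=18. stock: 70 - 18 = 52. total_sold = 53
  Event 6 (restock 25): 52 + 25 = 77
  Event 7 (sale 18): sell min(18,77)=18. stock: 77 - 18 = 59. total_sold = 71
  Event 8 (sale 19): sell min(19,59)=19. stock: 59 - 19 = 40. total_sold = 90
Final: stock = 40, total_sold = 90

Answer: 40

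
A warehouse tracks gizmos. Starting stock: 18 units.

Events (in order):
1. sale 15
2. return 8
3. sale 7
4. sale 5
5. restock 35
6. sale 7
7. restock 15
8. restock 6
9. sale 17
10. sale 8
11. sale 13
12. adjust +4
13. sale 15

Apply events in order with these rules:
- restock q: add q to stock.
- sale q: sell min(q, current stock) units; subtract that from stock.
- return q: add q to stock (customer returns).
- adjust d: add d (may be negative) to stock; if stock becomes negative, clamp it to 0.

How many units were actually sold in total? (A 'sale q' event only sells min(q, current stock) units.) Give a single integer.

Processing events:
Start: stock = 18
  Event 1 (sale 15): sell min(15,18)=15. stock: 18 - 15 = 3. total_sold = 15
  Event 2 (return 8): 3 + 8 = 11
  Event 3 (sale 7): sell min(7,11)=7. stock: 11 - 7 = 4. total_sold = 22
  Event 4 (sale 5): sell min(5,4)=4. stock: 4 - 4 = 0. total_sold = 26
  Event 5 (restock 35): 0 + 35 = 35
  Event 6 (sale 7): sell min(7,35)=7. stock: 35 - 7 = 28. total_sold = 33
  Event 7 (restock 15): 28 + 15 = 43
  Event 8 (restock 6): 43 + 6 = 49
  Event 9 (sale 17): sell min(17,49)=17. stock: 49 - 17 = 32. total_sold = 50
  Event 10 (sale 8): sell min(8,32)=8. stock: 32 - 8 = 24. total_sold = 58
  Event 11 (sale 13): sell min(13,24)=13. stock: 24 - 13 = 11. total_sold = 71
  Event 12 (adjust +4): 11 + 4 = 15
  Event 13 (sale 15): sell min(15,15)=15. stock: 15 - 15 = 0. total_sold = 86
Final: stock = 0, total_sold = 86

Answer: 86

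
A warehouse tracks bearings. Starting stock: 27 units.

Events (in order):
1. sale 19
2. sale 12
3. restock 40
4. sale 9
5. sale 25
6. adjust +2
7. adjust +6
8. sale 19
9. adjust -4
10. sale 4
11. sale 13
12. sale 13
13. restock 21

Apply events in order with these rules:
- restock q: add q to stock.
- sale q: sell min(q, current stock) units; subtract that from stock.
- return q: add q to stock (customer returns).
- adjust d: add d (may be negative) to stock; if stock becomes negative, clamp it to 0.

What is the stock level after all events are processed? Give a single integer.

Answer: 21

Derivation:
Processing events:
Start: stock = 27
  Event 1 (sale 19): sell min(19,27)=19. stock: 27 - 19 = 8. total_sold = 19
  Event 2 (sale 12): sell min(12,8)=8. stock: 8 - 8 = 0. total_sold = 27
  Event 3 (restock 40): 0 + 40 = 40
  Event 4 (sale 9): sell min(9,40)=9. stock: 40 - 9 = 31. total_sold = 36
  Event 5 (sale 25): sell min(25,31)=25. stock: 31 - 25 = 6. total_sold = 61
  Event 6 (adjust +2): 6 + 2 = 8
  Event 7 (adjust +6): 8 + 6 = 14
  Event 8 (sale 19): sell min(19,14)=14. stock: 14 - 14 = 0. total_sold = 75
  Event 9 (adjust -4): 0 + -4 = 0 (clamped to 0)
  Event 10 (sale 4): sell min(4,0)=0. stock: 0 - 0 = 0. total_sold = 75
  Event 11 (sale 13): sell min(13,0)=0. stock: 0 - 0 = 0. total_sold = 75
  Event 12 (sale 13): sell min(13,0)=0. stock: 0 - 0 = 0. total_sold = 75
  Event 13 (restock 21): 0 + 21 = 21
Final: stock = 21, total_sold = 75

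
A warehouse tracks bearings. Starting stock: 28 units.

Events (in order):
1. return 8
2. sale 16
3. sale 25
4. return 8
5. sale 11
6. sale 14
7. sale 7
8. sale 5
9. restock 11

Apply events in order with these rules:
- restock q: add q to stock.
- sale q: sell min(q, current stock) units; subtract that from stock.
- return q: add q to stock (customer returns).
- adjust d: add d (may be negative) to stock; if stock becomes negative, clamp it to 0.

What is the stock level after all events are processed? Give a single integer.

Answer: 11

Derivation:
Processing events:
Start: stock = 28
  Event 1 (return 8): 28 + 8 = 36
  Event 2 (sale 16): sell min(16,36)=16. stock: 36 - 16 = 20. total_sold = 16
  Event 3 (sale 25): sell min(25,20)=20. stock: 20 - 20 = 0. total_sold = 36
  Event 4 (return 8): 0 + 8 = 8
  Event 5 (sale 11): sell min(11,8)=8. stock: 8 - 8 = 0. total_sold = 44
  Event 6 (sale 14): sell min(14,0)=0. stock: 0 - 0 = 0. total_sold = 44
  Event 7 (sale 7): sell min(7,0)=0. stock: 0 - 0 = 0. total_sold = 44
  Event 8 (sale 5): sell min(5,0)=0. stock: 0 - 0 = 0. total_sold = 44
  Event 9 (restock 11): 0 + 11 = 11
Final: stock = 11, total_sold = 44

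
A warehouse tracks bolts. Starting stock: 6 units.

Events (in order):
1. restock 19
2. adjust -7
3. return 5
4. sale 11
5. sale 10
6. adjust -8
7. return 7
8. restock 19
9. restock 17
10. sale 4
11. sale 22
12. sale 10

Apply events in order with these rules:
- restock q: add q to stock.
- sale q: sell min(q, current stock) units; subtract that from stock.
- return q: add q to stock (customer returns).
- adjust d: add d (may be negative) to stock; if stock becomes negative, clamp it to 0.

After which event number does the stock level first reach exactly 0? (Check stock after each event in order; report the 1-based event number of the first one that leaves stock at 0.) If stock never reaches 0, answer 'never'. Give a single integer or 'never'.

Processing events:
Start: stock = 6
  Event 1 (restock 19): 6 + 19 = 25
  Event 2 (adjust -7): 25 + -7 = 18
  Event 3 (return 5): 18 + 5 = 23
  Event 4 (sale 11): sell min(11,23)=11. stock: 23 - 11 = 12. total_sold = 11
  Event 5 (sale 10): sell min(10,12)=10. stock: 12 - 10 = 2. total_sold = 21
  Event 6 (adjust -8): 2 + -8 = 0 (clamped to 0)
  Event 7 (return 7): 0 + 7 = 7
  Event 8 (restock 19): 7 + 19 = 26
  Event 9 (restock 17): 26 + 17 = 43
  Event 10 (sale 4): sell min(4,43)=4. stock: 43 - 4 = 39. total_sold = 25
  Event 11 (sale 22): sell min(22,39)=22. stock: 39 - 22 = 17. total_sold = 47
  Event 12 (sale 10): sell min(10,17)=10. stock: 17 - 10 = 7. total_sold = 57
Final: stock = 7, total_sold = 57

First zero at event 6.

Answer: 6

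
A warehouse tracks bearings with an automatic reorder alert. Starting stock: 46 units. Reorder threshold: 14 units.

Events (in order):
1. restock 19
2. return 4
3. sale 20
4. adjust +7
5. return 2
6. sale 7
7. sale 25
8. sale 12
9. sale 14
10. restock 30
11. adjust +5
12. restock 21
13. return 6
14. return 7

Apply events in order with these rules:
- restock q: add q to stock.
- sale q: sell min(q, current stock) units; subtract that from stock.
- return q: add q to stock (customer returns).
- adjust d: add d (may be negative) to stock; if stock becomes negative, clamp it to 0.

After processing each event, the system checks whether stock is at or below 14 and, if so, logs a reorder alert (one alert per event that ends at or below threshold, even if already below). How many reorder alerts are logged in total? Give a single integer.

Answer: 2

Derivation:
Processing events:
Start: stock = 46
  Event 1 (restock 19): 46 + 19 = 65
  Event 2 (return 4): 65 + 4 = 69
  Event 3 (sale 20): sell min(20,69)=20. stock: 69 - 20 = 49. total_sold = 20
  Event 4 (adjust +7): 49 + 7 = 56
  Event 5 (return 2): 56 + 2 = 58
  Event 6 (sale 7): sell min(7,58)=7. stock: 58 - 7 = 51. total_sold = 27
  Event 7 (sale 25): sell min(25,51)=25. stock: 51 - 25 = 26. total_sold = 52
  Event 8 (sale 12): sell min(12,26)=12. stock: 26 - 12 = 14. total_sold = 64
  Event 9 (sale 14): sell min(14,14)=14. stock: 14 - 14 = 0. total_sold = 78
  Event 10 (restock 30): 0 + 30 = 30
  Event 11 (adjust +5): 30 + 5 = 35
  Event 12 (restock 21): 35 + 21 = 56
  Event 13 (return 6): 56 + 6 = 62
  Event 14 (return 7): 62 + 7 = 69
Final: stock = 69, total_sold = 78

Checking against threshold 14:
  After event 1: stock=65 > 14
  After event 2: stock=69 > 14
  After event 3: stock=49 > 14
  After event 4: stock=56 > 14
  After event 5: stock=58 > 14
  After event 6: stock=51 > 14
  After event 7: stock=26 > 14
  After event 8: stock=14 <= 14 -> ALERT
  After event 9: stock=0 <= 14 -> ALERT
  After event 10: stock=30 > 14
  After event 11: stock=35 > 14
  After event 12: stock=56 > 14
  After event 13: stock=62 > 14
  After event 14: stock=69 > 14
Alert events: [8, 9]. Count = 2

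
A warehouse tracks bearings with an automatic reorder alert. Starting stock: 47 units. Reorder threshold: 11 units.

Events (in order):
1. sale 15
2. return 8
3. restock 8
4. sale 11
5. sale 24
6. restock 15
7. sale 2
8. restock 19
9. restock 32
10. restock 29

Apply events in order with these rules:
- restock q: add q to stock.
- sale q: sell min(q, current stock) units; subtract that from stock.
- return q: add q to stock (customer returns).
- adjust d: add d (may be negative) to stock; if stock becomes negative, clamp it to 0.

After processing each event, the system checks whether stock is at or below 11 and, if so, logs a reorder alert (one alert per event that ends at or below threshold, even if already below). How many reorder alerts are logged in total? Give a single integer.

Answer: 0

Derivation:
Processing events:
Start: stock = 47
  Event 1 (sale 15): sell min(15,47)=15. stock: 47 - 15 = 32. total_sold = 15
  Event 2 (return 8): 32 + 8 = 40
  Event 3 (restock 8): 40 + 8 = 48
  Event 4 (sale 11): sell min(11,48)=11. stock: 48 - 11 = 37. total_sold = 26
  Event 5 (sale 24): sell min(24,37)=24. stock: 37 - 24 = 13. total_sold = 50
  Event 6 (restock 15): 13 + 15 = 28
  Event 7 (sale 2): sell min(2,28)=2. stock: 28 - 2 = 26. total_sold = 52
  Event 8 (restock 19): 26 + 19 = 45
  Event 9 (restock 32): 45 + 32 = 77
  Event 10 (restock 29): 77 + 29 = 106
Final: stock = 106, total_sold = 52

Checking against threshold 11:
  After event 1: stock=32 > 11
  After event 2: stock=40 > 11
  After event 3: stock=48 > 11
  After event 4: stock=37 > 11
  After event 5: stock=13 > 11
  After event 6: stock=28 > 11
  After event 7: stock=26 > 11
  After event 8: stock=45 > 11
  After event 9: stock=77 > 11
  After event 10: stock=106 > 11
Alert events: []. Count = 0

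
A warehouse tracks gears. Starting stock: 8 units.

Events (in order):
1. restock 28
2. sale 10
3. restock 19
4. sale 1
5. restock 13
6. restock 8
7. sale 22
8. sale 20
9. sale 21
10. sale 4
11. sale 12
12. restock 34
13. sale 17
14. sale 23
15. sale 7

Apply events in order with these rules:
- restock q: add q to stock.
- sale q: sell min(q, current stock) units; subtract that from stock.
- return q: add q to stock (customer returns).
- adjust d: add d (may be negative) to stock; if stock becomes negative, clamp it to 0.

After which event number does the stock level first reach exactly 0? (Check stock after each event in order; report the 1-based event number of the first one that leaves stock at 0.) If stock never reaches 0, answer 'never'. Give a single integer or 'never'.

Processing events:
Start: stock = 8
  Event 1 (restock 28): 8 + 28 = 36
  Event 2 (sale 10): sell min(10,36)=10. stock: 36 - 10 = 26. total_sold = 10
  Event 3 (restock 19): 26 + 19 = 45
  Event 4 (sale 1): sell min(1,45)=1. stock: 45 - 1 = 44. total_sold = 11
  Event 5 (restock 13): 44 + 13 = 57
  Event 6 (restock 8): 57 + 8 = 65
  Event 7 (sale 22): sell min(22,65)=22. stock: 65 - 22 = 43. total_sold = 33
  Event 8 (sale 20): sell min(20,43)=20. stock: 43 - 20 = 23. total_sold = 53
  Event 9 (sale 21): sell min(21,23)=21. stock: 23 - 21 = 2. total_sold = 74
  Event 10 (sale 4): sell min(4,2)=2. stock: 2 - 2 = 0. total_sold = 76
  Event 11 (sale 12): sell min(12,0)=0. stock: 0 - 0 = 0. total_sold = 76
  Event 12 (restock 34): 0 + 34 = 34
  Event 13 (sale 17): sell min(17,34)=17. stock: 34 - 17 = 17. total_sold = 93
  Event 14 (sale 23): sell min(23,17)=17. stock: 17 - 17 = 0. total_sold = 110
  Event 15 (sale 7): sell min(7,0)=0. stock: 0 - 0 = 0. total_sold = 110
Final: stock = 0, total_sold = 110

First zero at event 10.

Answer: 10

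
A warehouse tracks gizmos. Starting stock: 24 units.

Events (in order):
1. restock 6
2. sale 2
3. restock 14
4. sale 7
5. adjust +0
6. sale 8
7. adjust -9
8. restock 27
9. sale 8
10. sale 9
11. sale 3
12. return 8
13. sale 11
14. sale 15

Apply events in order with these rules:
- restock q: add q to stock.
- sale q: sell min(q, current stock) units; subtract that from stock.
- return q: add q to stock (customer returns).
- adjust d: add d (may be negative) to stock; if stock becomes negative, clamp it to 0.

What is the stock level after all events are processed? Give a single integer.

Answer: 7

Derivation:
Processing events:
Start: stock = 24
  Event 1 (restock 6): 24 + 6 = 30
  Event 2 (sale 2): sell min(2,30)=2. stock: 30 - 2 = 28. total_sold = 2
  Event 3 (restock 14): 28 + 14 = 42
  Event 4 (sale 7): sell min(7,42)=7. stock: 42 - 7 = 35. total_sold = 9
  Event 5 (adjust +0): 35 + 0 = 35
  Event 6 (sale 8): sell min(8,35)=8. stock: 35 - 8 = 27. total_sold = 17
  Event 7 (adjust -9): 27 + -9 = 18
  Event 8 (restock 27): 18 + 27 = 45
  Event 9 (sale 8): sell min(8,45)=8. stock: 45 - 8 = 37. total_sold = 25
  Event 10 (sale 9): sell min(9,37)=9. stock: 37 - 9 = 28. total_sold = 34
  Event 11 (sale 3): sell min(3,28)=3. stock: 28 - 3 = 25. total_sold = 37
  Event 12 (return 8): 25 + 8 = 33
  Event 13 (sale 11): sell min(11,33)=11. stock: 33 - 11 = 22. total_sold = 48
  Event 14 (sale 15): sell min(15,22)=15. stock: 22 - 15 = 7. total_sold = 63
Final: stock = 7, total_sold = 63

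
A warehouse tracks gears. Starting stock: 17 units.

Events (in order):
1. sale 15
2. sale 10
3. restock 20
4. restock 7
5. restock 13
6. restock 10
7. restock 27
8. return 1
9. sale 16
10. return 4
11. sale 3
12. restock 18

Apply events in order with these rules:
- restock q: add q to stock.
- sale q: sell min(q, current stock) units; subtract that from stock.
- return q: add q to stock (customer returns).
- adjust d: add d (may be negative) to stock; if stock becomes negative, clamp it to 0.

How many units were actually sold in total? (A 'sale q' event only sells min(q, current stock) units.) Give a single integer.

Processing events:
Start: stock = 17
  Event 1 (sale 15): sell min(15,17)=15. stock: 17 - 15 = 2. total_sold = 15
  Event 2 (sale 10): sell min(10,2)=2. stock: 2 - 2 = 0. total_sold = 17
  Event 3 (restock 20): 0 + 20 = 20
  Event 4 (restock 7): 20 + 7 = 27
  Event 5 (restock 13): 27 + 13 = 40
  Event 6 (restock 10): 40 + 10 = 50
  Event 7 (restock 27): 50 + 27 = 77
  Event 8 (return 1): 77 + 1 = 78
  Event 9 (sale 16): sell min(16,78)=16. stock: 78 - 16 = 62. total_sold = 33
  Event 10 (return 4): 62 + 4 = 66
  Event 11 (sale 3): sell min(3,66)=3. stock: 66 - 3 = 63. total_sold = 36
  Event 12 (restock 18): 63 + 18 = 81
Final: stock = 81, total_sold = 36

Answer: 36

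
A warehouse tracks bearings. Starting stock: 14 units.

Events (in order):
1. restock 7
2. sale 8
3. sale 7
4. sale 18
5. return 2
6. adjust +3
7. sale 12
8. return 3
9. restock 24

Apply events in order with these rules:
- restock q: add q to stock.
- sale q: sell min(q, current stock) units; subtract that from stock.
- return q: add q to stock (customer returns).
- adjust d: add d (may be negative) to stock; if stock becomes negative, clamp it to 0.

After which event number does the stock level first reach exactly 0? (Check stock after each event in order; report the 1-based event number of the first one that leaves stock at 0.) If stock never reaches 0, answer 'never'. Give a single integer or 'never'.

Answer: 4

Derivation:
Processing events:
Start: stock = 14
  Event 1 (restock 7): 14 + 7 = 21
  Event 2 (sale 8): sell min(8,21)=8. stock: 21 - 8 = 13. total_sold = 8
  Event 3 (sale 7): sell min(7,13)=7. stock: 13 - 7 = 6. total_sold = 15
  Event 4 (sale 18): sell min(18,6)=6. stock: 6 - 6 = 0. total_sold = 21
  Event 5 (return 2): 0 + 2 = 2
  Event 6 (adjust +3): 2 + 3 = 5
  Event 7 (sale 12): sell min(12,5)=5. stock: 5 - 5 = 0. total_sold = 26
  Event 8 (return 3): 0 + 3 = 3
  Event 9 (restock 24): 3 + 24 = 27
Final: stock = 27, total_sold = 26

First zero at event 4.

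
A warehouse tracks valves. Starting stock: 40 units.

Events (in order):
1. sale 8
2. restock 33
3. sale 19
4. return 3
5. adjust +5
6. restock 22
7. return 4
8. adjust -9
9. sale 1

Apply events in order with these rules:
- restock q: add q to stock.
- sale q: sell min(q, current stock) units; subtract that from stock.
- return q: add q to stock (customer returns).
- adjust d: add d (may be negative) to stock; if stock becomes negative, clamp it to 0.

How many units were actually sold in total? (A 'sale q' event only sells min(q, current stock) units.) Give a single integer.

Answer: 28

Derivation:
Processing events:
Start: stock = 40
  Event 1 (sale 8): sell min(8,40)=8. stock: 40 - 8 = 32. total_sold = 8
  Event 2 (restock 33): 32 + 33 = 65
  Event 3 (sale 19): sell min(19,65)=19. stock: 65 - 19 = 46. total_sold = 27
  Event 4 (return 3): 46 + 3 = 49
  Event 5 (adjust +5): 49 + 5 = 54
  Event 6 (restock 22): 54 + 22 = 76
  Event 7 (return 4): 76 + 4 = 80
  Event 8 (adjust -9): 80 + -9 = 71
  Event 9 (sale 1): sell min(1,71)=1. stock: 71 - 1 = 70. total_sold = 28
Final: stock = 70, total_sold = 28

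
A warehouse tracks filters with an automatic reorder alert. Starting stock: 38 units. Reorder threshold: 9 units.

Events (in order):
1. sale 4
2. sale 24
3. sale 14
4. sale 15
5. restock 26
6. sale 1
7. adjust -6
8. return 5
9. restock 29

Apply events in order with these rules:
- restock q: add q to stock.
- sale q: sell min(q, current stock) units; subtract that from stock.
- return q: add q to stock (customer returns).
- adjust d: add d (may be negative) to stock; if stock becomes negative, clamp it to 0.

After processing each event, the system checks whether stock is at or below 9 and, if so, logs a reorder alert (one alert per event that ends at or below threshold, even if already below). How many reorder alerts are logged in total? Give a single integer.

Processing events:
Start: stock = 38
  Event 1 (sale 4): sell min(4,38)=4. stock: 38 - 4 = 34. total_sold = 4
  Event 2 (sale 24): sell min(24,34)=24. stock: 34 - 24 = 10. total_sold = 28
  Event 3 (sale 14): sell min(14,10)=10. stock: 10 - 10 = 0. total_sold = 38
  Event 4 (sale 15): sell min(15,0)=0. stock: 0 - 0 = 0. total_sold = 38
  Event 5 (restock 26): 0 + 26 = 26
  Event 6 (sale 1): sell min(1,26)=1. stock: 26 - 1 = 25. total_sold = 39
  Event 7 (adjust -6): 25 + -6 = 19
  Event 8 (return 5): 19 + 5 = 24
  Event 9 (restock 29): 24 + 29 = 53
Final: stock = 53, total_sold = 39

Checking against threshold 9:
  After event 1: stock=34 > 9
  After event 2: stock=10 > 9
  After event 3: stock=0 <= 9 -> ALERT
  After event 4: stock=0 <= 9 -> ALERT
  After event 5: stock=26 > 9
  After event 6: stock=25 > 9
  After event 7: stock=19 > 9
  After event 8: stock=24 > 9
  After event 9: stock=53 > 9
Alert events: [3, 4]. Count = 2

Answer: 2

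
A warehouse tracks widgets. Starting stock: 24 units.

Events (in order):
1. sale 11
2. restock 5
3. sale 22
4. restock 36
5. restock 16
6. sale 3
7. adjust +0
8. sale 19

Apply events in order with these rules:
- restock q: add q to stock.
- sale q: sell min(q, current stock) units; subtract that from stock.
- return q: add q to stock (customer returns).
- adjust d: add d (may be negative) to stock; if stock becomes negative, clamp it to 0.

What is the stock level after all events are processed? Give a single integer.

Processing events:
Start: stock = 24
  Event 1 (sale 11): sell min(11,24)=11. stock: 24 - 11 = 13. total_sold = 11
  Event 2 (restock 5): 13 + 5 = 18
  Event 3 (sale 22): sell min(22,18)=18. stock: 18 - 18 = 0. total_sold = 29
  Event 4 (restock 36): 0 + 36 = 36
  Event 5 (restock 16): 36 + 16 = 52
  Event 6 (sale 3): sell min(3,52)=3. stock: 52 - 3 = 49. total_sold = 32
  Event 7 (adjust +0): 49 + 0 = 49
  Event 8 (sale 19): sell min(19,49)=19. stock: 49 - 19 = 30. total_sold = 51
Final: stock = 30, total_sold = 51

Answer: 30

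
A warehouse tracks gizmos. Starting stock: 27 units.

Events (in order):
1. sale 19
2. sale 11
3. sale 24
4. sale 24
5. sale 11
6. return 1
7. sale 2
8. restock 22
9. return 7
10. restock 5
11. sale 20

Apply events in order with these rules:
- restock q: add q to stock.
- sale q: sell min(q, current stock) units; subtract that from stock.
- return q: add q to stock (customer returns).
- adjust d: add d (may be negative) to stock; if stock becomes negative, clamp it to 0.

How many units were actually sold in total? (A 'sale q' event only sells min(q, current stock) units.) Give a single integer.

Processing events:
Start: stock = 27
  Event 1 (sale 19): sell min(19,27)=19. stock: 27 - 19 = 8. total_sold = 19
  Event 2 (sale 11): sell min(11,8)=8. stock: 8 - 8 = 0. total_sold = 27
  Event 3 (sale 24): sell min(24,0)=0. stock: 0 - 0 = 0. total_sold = 27
  Event 4 (sale 24): sell min(24,0)=0. stock: 0 - 0 = 0. total_sold = 27
  Event 5 (sale 11): sell min(11,0)=0. stock: 0 - 0 = 0. total_sold = 27
  Event 6 (return 1): 0 + 1 = 1
  Event 7 (sale 2): sell min(2,1)=1. stock: 1 - 1 = 0. total_sold = 28
  Event 8 (restock 22): 0 + 22 = 22
  Event 9 (return 7): 22 + 7 = 29
  Event 10 (restock 5): 29 + 5 = 34
  Event 11 (sale 20): sell min(20,34)=20. stock: 34 - 20 = 14. total_sold = 48
Final: stock = 14, total_sold = 48

Answer: 48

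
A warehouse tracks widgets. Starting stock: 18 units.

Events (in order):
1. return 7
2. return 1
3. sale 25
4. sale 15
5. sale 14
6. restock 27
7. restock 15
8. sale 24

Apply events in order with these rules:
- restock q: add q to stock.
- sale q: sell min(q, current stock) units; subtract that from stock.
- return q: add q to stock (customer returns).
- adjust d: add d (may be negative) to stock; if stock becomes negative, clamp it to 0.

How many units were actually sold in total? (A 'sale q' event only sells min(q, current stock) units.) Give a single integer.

Answer: 50

Derivation:
Processing events:
Start: stock = 18
  Event 1 (return 7): 18 + 7 = 25
  Event 2 (return 1): 25 + 1 = 26
  Event 3 (sale 25): sell min(25,26)=25. stock: 26 - 25 = 1. total_sold = 25
  Event 4 (sale 15): sell min(15,1)=1. stock: 1 - 1 = 0. total_sold = 26
  Event 5 (sale 14): sell min(14,0)=0. stock: 0 - 0 = 0. total_sold = 26
  Event 6 (restock 27): 0 + 27 = 27
  Event 7 (restock 15): 27 + 15 = 42
  Event 8 (sale 24): sell min(24,42)=24. stock: 42 - 24 = 18. total_sold = 50
Final: stock = 18, total_sold = 50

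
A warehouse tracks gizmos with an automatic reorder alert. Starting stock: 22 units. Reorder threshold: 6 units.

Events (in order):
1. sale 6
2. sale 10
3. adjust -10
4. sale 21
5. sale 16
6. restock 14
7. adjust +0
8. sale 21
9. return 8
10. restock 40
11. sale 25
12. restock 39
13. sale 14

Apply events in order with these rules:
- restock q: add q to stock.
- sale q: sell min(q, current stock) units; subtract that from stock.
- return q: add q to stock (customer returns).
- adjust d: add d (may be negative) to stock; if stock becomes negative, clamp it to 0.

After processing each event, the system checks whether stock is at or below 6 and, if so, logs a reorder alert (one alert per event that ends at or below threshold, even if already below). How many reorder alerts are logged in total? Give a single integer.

Answer: 5

Derivation:
Processing events:
Start: stock = 22
  Event 1 (sale 6): sell min(6,22)=6. stock: 22 - 6 = 16. total_sold = 6
  Event 2 (sale 10): sell min(10,16)=10. stock: 16 - 10 = 6. total_sold = 16
  Event 3 (adjust -10): 6 + -10 = 0 (clamped to 0)
  Event 4 (sale 21): sell min(21,0)=0. stock: 0 - 0 = 0. total_sold = 16
  Event 5 (sale 16): sell min(16,0)=0. stock: 0 - 0 = 0. total_sold = 16
  Event 6 (restock 14): 0 + 14 = 14
  Event 7 (adjust +0): 14 + 0 = 14
  Event 8 (sale 21): sell min(21,14)=14. stock: 14 - 14 = 0. total_sold = 30
  Event 9 (return 8): 0 + 8 = 8
  Event 10 (restock 40): 8 + 40 = 48
  Event 11 (sale 25): sell min(25,48)=25. stock: 48 - 25 = 23. total_sold = 55
  Event 12 (restock 39): 23 + 39 = 62
  Event 13 (sale 14): sell min(14,62)=14. stock: 62 - 14 = 48. total_sold = 69
Final: stock = 48, total_sold = 69

Checking against threshold 6:
  After event 1: stock=16 > 6
  After event 2: stock=6 <= 6 -> ALERT
  After event 3: stock=0 <= 6 -> ALERT
  After event 4: stock=0 <= 6 -> ALERT
  After event 5: stock=0 <= 6 -> ALERT
  After event 6: stock=14 > 6
  After event 7: stock=14 > 6
  After event 8: stock=0 <= 6 -> ALERT
  After event 9: stock=8 > 6
  After event 10: stock=48 > 6
  After event 11: stock=23 > 6
  After event 12: stock=62 > 6
  After event 13: stock=48 > 6
Alert events: [2, 3, 4, 5, 8]. Count = 5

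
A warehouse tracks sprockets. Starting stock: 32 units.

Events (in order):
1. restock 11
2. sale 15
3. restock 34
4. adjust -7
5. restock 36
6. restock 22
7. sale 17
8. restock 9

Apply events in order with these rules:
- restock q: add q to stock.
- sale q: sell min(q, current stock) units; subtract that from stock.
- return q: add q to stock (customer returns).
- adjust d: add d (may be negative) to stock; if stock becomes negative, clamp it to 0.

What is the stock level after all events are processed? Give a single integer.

Answer: 105

Derivation:
Processing events:
Start: stock = 32
  Event 1 (restock 11): 32 + 11 = 43
  Event 2 (sale 15): sell min(15,43)=15. stock: 43 - 15 = 28. total_sold = 15
  Event 3 (restock 34): 28 + 34 = 62
  Event 4 (adjust -7): 62 + -7 = 55
  Event 5 (restock 36): 55 + 36 = 91
  Event 6 (restock 22): 91 + 22 = 113
  Event 7 (sale 17): sell min(17,113)=17. stock: 113 - 17 = 96. total_sold = 32
  Event 8 (restock 9): 96 + 9 = 105
Final: stock = 105, total_sold = 32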